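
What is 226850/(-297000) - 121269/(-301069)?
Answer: -645612193/1788349860 ≈ -0.36101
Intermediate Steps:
226850/(-297000) - 121269/(-301069) = 226850*(-1/297000) - 121269*(-1/301069) = -4537/5940 + 121269/301069 = -645612193/1788349860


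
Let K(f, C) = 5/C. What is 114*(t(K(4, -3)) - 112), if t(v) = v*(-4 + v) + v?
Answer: -35644/3 ≈ -11881.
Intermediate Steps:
t(v) = v + v*(-4 + v)
114*(t(K(4, -3)) - 112) = 114*((5/(-3))*(-3 + 5/(-3)) - 112) = 114*((5*(-⅓))*(-3 + 5*(-⅓)) - 112) = 114*(-5*(-3 - 5/3)/3 - 112) = 114*(-5/3*(-14/3) - 112) = 114*(70/9 - 112) = 114*(-938/9) = -35644/3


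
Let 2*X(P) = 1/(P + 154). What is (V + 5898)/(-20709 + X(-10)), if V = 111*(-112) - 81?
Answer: 1905120/5964191 ≈ 0.31943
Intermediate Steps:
V = -12513 (V = -12432 - 81 = -12513)
X(P) = 1/(2*(154 + P)) (X(P) = 1/(2*(P + 154)) = 1/(2*(154 + P)))
(V + 5898)/(-20709 + X(-10)) = (-12513 + 5898)/(-20709 + 1/(2*(154 - 10))) = -6615/(-20709 + (½)/144) = -6615/(-20709 + (½)*(1/144)) = -6615/(-20709 + 1/288) = -6615/(-5964191/288) = -6615*(-288/5964191) = 1905120/5964191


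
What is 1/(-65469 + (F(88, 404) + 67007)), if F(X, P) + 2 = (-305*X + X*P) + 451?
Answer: 1/10699 ≈ 9.3467e-5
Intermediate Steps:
F(X, P) = 449 - 305*X + P*X (F(X, P) = -2 + ((-305*X + X*P) + 451) = -2 + ((-305*X + P*X) + 451) = -2 + (451 - 305*X + P*X) = 449 - 305*X + P*X)
1/(-65469 + (F(88, 404) + 67007)) = 1/(-65469 + ((449 - 305*88 + 404*88) + 67007)) = 1/(-65469 + ((449 - 26840 + 35552) + 67007)) = 1/(-65469 + (9161 + 67007)) = 1/(-65469 + 76168) = 1/10699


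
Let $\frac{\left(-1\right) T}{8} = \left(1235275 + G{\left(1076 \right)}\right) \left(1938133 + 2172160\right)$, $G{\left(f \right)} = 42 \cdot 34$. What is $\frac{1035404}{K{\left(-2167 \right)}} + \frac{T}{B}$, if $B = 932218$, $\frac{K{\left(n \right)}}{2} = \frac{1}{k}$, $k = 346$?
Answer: $\frac{63158877549312}{466109} \approx 1.355 \cdot 10^{8}$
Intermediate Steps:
$K{\left(n \right)} = \frac{1}{173}$ ($K{\left(n \right)} = \frac{2}{346} = 2 \cdot \frac{1}{346} = \frac{1}{173}$)
$G{\left(f \right)} = 1428$
$T = -40665693471832$ ($T = - 8 \left(1235275 + 1428\right) \left(1938133 + 2172160\right) = - 8 \cdot 1236703 \cdot 4110293 = \left(-8\right) 5083211683979 = -40665693471832$)
$\frac{1035404}{K{\left(-2167 \right)}} + \frac{T}{B} = 1035404 \frac{1}{\frac{1}{173}} - \frac{40665693471832}{932218} = 1035404 \cdot 173 - \frac{20332846735916}{466109} = 179124892 - \frac{20332846735916}{466109} = \frac{63158877549312}{466109}$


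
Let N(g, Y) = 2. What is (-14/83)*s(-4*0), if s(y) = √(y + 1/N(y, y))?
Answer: -7*√2/83 ≈ -0.11927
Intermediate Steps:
s(y) = √(½ + y) (s(y) = √(y + 1/2) = √(y + ½) = √(½ + y))
(-14/83)*s(-4*0) = (-14/83)*(√(2 + 4*(-4*0))/2) = (-14*1/83)*(√(2 + 4*0)/2) = -7*√(2 + 0)/83 = -7*√2/83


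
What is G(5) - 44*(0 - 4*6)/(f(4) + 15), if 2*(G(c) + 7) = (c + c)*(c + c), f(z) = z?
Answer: 1873/19 ≈ 98.579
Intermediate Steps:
G(c) = -7 + 2*c² (G(c) = -7 + ((c + c)*(c + c))/2 = -7 + ((2*c)*(2*c))/2 = -7 + (4*c²)/2 = -7 + 2*c²)
G(5) - 44*(0 - 4*6)/(f(4) + 15) = (-7 + 2*5²) - 44*(0 - 4*6)/(4 + 15) = (-7 + 2*25) - 44*(0 - 24)/19 = (-7 + 50) - (-1056)/19 = 43 - 44*(-24/19) = 43 + 1056/19 = 1873/19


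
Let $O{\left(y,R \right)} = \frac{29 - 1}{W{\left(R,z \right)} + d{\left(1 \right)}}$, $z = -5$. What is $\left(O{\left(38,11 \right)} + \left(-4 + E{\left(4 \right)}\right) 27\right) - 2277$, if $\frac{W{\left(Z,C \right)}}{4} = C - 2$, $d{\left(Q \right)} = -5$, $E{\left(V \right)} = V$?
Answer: $- \frac{75169}{33} \approx -2277.8$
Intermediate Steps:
$W{\left(Z,C \right)} = -8 + 4 C$ ($W{\left(Z,C \right)} = 4 \left(C - 2\right) = 4 \left(-2 + C\right) = -8 + 4 C$)
$O{\left(y,R \right)} = - \frac{28}{33}$ ($O{\left(y,R \right)} = \frac{29 - 1}{\left(-8 + 4 \left(-5\right)\right) - 5} = \frac{28}{\left(-8 - 20\right) - 5} = \frac{28}{-28 - 5} = \frac{28}{-33} = 28 \left(- \frac{1}{33}\right) = - \frac{28}{33}$)
$\left(O{\left(38,11 \right)} + \left(-4 + E{\left(4 \right)}\right) 27\right) - 2277 = \left(- \frac{28}{33} + \left(-4 + 4\right) 27\right) - 2277 = \left(- \frac{28}{33} + 0 \cdot 27\right) - 2277 = \left(- \frac{28}{33} + 0\right) - 2277 = - \frac{28}{33} - 2277 = - \frac{75169}{33}$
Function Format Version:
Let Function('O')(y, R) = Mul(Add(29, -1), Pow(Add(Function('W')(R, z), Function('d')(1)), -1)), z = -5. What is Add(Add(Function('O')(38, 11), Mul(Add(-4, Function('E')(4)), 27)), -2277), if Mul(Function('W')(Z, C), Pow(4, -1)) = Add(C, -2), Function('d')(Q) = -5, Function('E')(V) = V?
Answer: Rational(-75169, 33) ≈ -2277.8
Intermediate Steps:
Function('W')(Z, C) = Add(-8, Mul(4, C)) (Function('W')(Z, C) = Mul(4, Add(C, -2)) = Mul(4, Add(-2, C)) = Add(-8, Mul(4, C)))
Function('O')(y, R) = Rational(-28, 33) (Function('O')(y, R) = Mul(Add(29, -1), Pow(Add(Add(-8, Mul(4, -5)), -5), -1)) = Mul(28, Pow(Add(Add(-8, -20), -5), -1)) = Mul(28, Pow(Add(-28, -5), -1)) = Mul(28, Pow(-33, -1)) = Mul(28, Rational(-1, 33)) = Rational(-28, 33))
Add(Add(Function('O')(38, 11), Mul(Add(-4, Function('E')(4)), 27)), -2277) = Add(Add(Rational(-28, 33), Mul(Add(-4, 4), 27)), -2277) = Add(Add(Rational(-28, 33), Mul(0, 27)), -2277) = Add(Add(Rational(-28, 33), 0), -2277) = Add(Rational(-28, 33), -2277) = Rational(-75169, 33)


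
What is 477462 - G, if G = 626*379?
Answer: 240208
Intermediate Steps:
G = 237254
477462 - G = 477462 - 1*237254 = 477462 - 237254 = 240208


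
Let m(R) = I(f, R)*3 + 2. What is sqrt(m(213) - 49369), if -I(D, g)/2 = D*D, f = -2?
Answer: I*sqrt(49391) ≈ 222.24*I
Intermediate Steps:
I(D, g) = -2*D**2 (I(D, g) = -2*D*D = -2*D**2)
m(R) = -22 (m(R) = -2*(-2)**2*3 + 2 = -2*4*3 + 2 = -8*3 + 2 = -24 + 2 = -22)
sqrt(m(213) - 49369) = sqrt(-22 - 49369) = sqrt(-49391) = I*sqrt(49391)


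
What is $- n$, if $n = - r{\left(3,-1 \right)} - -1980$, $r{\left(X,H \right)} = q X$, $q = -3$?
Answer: $-1989$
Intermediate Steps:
$r{\left(X,H \right)} = - 3 X$
$n = 1989$ ($n = - \left(-3\right) 3 - -1980 = \left(-1\right) \left(-9\right) + 1980 = 9 + 1980 = 1989$)
$- n = \left(-1\right) 1989 = -1989$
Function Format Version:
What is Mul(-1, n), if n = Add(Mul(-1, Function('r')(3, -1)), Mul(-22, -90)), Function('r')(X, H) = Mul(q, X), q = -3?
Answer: -1989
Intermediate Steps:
Function('r')(X, H) = Mul(-3, X)
n = 1989 (n = Add(Mul(-1, Mul(-3, 3)), Mul(-22, -90)) = Add(Mul(-1, -9), 1980) = Add(9, 1980) = 1989)
Mul(-1, n) = Mul(-1, 1989) = -1989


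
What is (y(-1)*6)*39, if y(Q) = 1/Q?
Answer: -234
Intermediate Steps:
(y(-1)*6)*39 = (6/(-1))*39 = -1*6*39 = -6*39 = -234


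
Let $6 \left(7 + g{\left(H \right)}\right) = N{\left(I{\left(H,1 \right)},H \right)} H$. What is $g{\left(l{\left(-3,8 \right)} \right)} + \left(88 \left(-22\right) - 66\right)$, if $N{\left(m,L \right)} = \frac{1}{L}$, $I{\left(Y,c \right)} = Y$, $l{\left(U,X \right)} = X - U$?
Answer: $- \frac{12053}{6} \approx -2008.8$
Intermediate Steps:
$g{\left(H \right)} = - \frac{41}{6}$ ($g{\left(H \right)} = -7 + \frac{\frac{1}{H} H}{6} = -7 + \frac{1}{6} \cdot 1 = -7 + \frac{1}{6} = - \frac{41}{6}$)
$g{\left(l{\left(-3,8 \right)} \right)} + \left(88 \left(-22\right) - 66\right) = - \frac{41}{6} + \left(88 \left(-22\right) - 66\right) = - \frac{41}{6} - 2002 = - \frac{12053}{6}$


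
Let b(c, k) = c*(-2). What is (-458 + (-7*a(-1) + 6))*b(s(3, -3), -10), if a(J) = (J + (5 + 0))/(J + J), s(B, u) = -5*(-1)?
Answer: 4380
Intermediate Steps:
s(B, u) = 5
a(J) = (5 + J)/(2*J) (a(J) = (J + 5)/((2*J)) = (5 + J)*(1/(2*J)) = (5 + J)/(2*J))
b(c, k) = -2*c
(-458 + (-7*a(-1) + 6))*b(s(3, -3), -10) = (-458 + (-7*(5 - 1)/(2*(-1)) + 6))*(-2*5) = (-458 + (-7*(-1)*4/2 + 6))*(-10) = (-458 + (-7*(-2) + 6))*(-10) = (-458 + (14 + 6))*(-10) = (-458 + 20)*(-10) = -438*(-10) = 4380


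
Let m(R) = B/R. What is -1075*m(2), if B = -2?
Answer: 1075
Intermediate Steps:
m(R) = -2/R
-1075*m(2) = -(-2150)/2 = -1075*(-1) = 1075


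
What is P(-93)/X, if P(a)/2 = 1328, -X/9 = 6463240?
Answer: -332/7271145 ≈ -4.5660e-5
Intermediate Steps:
X = -58169160 (X = -9*6463240 = -58169160)
P(a) = 2656 (P(a) = 2*1328 = 2656)
P(-93)/X = 2656/(-58169160) = 2656*(-1/58169160) = -332/7271145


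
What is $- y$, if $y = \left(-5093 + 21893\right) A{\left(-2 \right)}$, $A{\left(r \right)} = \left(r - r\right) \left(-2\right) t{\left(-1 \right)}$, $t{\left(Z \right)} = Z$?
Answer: $0$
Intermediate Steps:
$A{\left(r \right)} = 0$ ($A{\left(r \right)} = \left(r - r\right) \left(-2\right) \left(-1\right) = 0 \left(-2\right) \left(-1\right) = 0 \left(-1\right) = 0$)
$y = 0$ ($y = \left(-5093 + 21893\right) 0 = 16800 \cdot 0 = 0$)
$- y = \left(-1\right) 0 = 0$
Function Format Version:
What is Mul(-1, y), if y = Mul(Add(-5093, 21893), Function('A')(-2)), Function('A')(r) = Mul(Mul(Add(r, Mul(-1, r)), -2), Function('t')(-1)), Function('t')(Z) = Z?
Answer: 0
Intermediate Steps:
Function('A')(r) = 0 (Function('A')(r) = Mul(Mul(Add(r, Mul(-1, r)), -2), -1) = Mul(Mul(0, -2), -1) = Mul(0, -1) = 0)
y = 0 (y = Mul(Add(-5093, 21893), 0) = Mul(16800, 0) = 0)
Mul(-1, y) = Mul(-1, 0) = 0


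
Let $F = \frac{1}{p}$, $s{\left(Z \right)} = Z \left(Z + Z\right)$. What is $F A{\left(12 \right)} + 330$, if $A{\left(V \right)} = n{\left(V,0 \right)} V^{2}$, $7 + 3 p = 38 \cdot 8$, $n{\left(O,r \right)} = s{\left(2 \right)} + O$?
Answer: $\frac{3950}{11} \approx 359.09$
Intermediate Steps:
$s{\left(Z \right)} = 2 Z^{2}$ ($s{\left(Z \right)} = Z 2 Z = 2 Z^{2}$)
$n{\left(O,r \right)} = 8 + O$ ($n{\left(O,r \right)} = 2 \cdot 2^{2} + O = 2 \cdot 4 + O = 8 + O$)
$p = 99$ ($p = - \frac{7}{3} + \frac{38 \cdot 8}{3} = - \frac{7}{3} + \frac{1}{3} \cdot 304 = - \frac{7}{3} + \frac{304}{3} = 99$)
$A{\left(V \right)} = V^{2} \left(8 + V\right)$ ($A{\left(V \right)} = \left(8 + V\right) V^{2} = V^{2} \left(8 + V\right)$)
$F = \frac{1}{99} \approx 0.010101$
$F A{\left(12 \right)} + 330 = \frac{12^{2} \left(8 + 12\right)}{99} + 330 = \frac{144 \cdot 20}{99} + 330 = \frac{1}{99} \cdot 2880 + 330 = \frac{320}{11} + 330 = \frac{3950}{11}$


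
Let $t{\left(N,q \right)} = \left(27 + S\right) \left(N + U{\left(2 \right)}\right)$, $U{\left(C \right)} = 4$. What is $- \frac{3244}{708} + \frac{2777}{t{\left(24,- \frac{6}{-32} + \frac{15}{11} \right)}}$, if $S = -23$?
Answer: $\frac{400697}{19824} \approx 20.213$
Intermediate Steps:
$t{\left(N,q \right)} = 16 + 4 N$ ($t{\left(N,q \right)} = \left(27 - 23\right) \left(N + 4\right) = 4 \left(4 + N\right) = 16 + 4 N$)
$- \frac{3244}{708} + \frac{2777}{t{\left(24,- \frac{6}{-32} + \frac{15}{11} \right)}} = - \frac{3244}{708} + \frac{2777}{16 + 4 \cdot 24} = \left(-3244\right) \frac{1}{708} + \frac{2777}{16 + 96} = - \frac{811}{177} + \frac{2777}{112} = \frac{400697}{19824}$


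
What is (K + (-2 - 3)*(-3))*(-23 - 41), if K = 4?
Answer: -1216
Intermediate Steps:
(K + (-2 - 3)*(-3))*(-23 - 41) = (4 + (-2 - 3)*(-3))*(-23 - 41) = (4 - 5*(-3))*(-64) = (4 + 15)*(-64) = 19*(-64) = -1216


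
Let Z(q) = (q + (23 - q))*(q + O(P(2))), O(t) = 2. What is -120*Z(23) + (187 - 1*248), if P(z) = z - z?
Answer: -69061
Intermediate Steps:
P(z) = 0
Z(q) = 46 + 23*q (Z(q) = (q + (23 - q))*(q + 2) = 23*(2 + q) = 46 + 23*q)
-120*Z(23) + (187 - 1*248) = -120*(46 + 23*23) + (187 - 1*248) = -120*(46 + 529) + (187 - 248) = -120*575 - 61 = -69000 - 61 = -69061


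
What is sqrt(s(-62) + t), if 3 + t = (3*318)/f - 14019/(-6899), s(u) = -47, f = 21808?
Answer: I*sqrt(67801460035465874)/37613348 ≈ 6.9227*I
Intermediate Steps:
t = -69526089/75226696 (t = -3 + ((3*318)/21808 - 14019/(-6899)) = -3 + (954*(1/21808) - 14019*(-1/6899)) = -3 + (477/10904 + 14019/6899) = -3 + 156153999/75226696 = -69526089/75226696 ≈ -0.92422)
sqrt(s(-62) + t) = sqrt(-47 - 69526089/75226696) = sqrt(-3605180801/75226696) = I*sqrt(67801460035465874)/37613348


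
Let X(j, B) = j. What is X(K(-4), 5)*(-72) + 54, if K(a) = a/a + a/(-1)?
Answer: -306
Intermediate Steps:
K(a) = 1 - a (K(a) = 1 + a*(-1) = 1 - a)
X(K(-4), 5)*(-72) + 54 = (1 - 1*(-4))*(-72) + 54 = (1 + 4)*(-72) + 54 = 5*(-72) + 54 = -360 + 54 = -306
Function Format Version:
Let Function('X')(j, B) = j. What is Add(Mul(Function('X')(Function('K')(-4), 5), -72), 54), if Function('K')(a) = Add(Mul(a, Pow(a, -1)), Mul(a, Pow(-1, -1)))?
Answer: -306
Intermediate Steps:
Function('K')(a) = Add(1, Mul(-1, a)) (Function('K')(a) = Add(1, Mul(a, -1)) = Add(1, Mul(-1, a)))
Add(Mul(Function('X')(Function('K')(-4), 5), -72), 54) = Add(Mul(Add(1, Mul(-1, -4)), -72), 54) = Add(Mul(Add(1, 4), -72), 54) = Add(Mul(5, -72), 54) = Add(-360, 54) = -306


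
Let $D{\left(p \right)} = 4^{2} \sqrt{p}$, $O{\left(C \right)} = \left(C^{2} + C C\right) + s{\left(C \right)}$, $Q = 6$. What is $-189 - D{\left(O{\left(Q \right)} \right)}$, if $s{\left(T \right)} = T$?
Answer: $-189 - 16 \sqrt{78} \approx -330.31$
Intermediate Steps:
$O{\left(C \right)} = C + 2 C^{2}$ ($O{\left(C \right)} = \left(C^{2} + C C\right) + C = \left(C^{2} + C^{2}\right) + C = 2 C^{2} + C = C + 2 C^{2}$)
$D{\left(p \right)} = 16 \sqrt{p}$
$-189 - D{\left(O{\left(Q \right)} \right)} = -189 - 16 \sqrt{6 \left(1 + 2 \cdot 6\right)} = -189 - 16 \sqrt{6 \left(1 + 12\right)} = -189 - 16 \sqrt{6 \cdot 13} = -189 - 16 \sqrt{78}$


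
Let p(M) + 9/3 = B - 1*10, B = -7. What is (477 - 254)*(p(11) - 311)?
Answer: -73813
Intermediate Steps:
p(M) = -20 (p(M) = -3 + (-7 - 1*10) = -3 + (-7 - 10) = -3 - 17 = -20)
(477 - 254)*(p(11) - 311) = (477 - 254)*(-20 - 311) = 223*(-331) = -73813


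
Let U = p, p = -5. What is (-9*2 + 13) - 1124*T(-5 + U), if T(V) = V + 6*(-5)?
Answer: 44955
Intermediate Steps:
U = -5
T(V) = -30 + V (T(V) = V - 30 = -30 + V)
(-9*2 + 13) - 1124*T(-5 + U) = (-9*2 + 13) - 1124*(-30 + (-5 - 5)) = (-18 + 13) - 1124*(-30 - 10) = -5 - 1124*(-40) = -5 + 44960 = 44955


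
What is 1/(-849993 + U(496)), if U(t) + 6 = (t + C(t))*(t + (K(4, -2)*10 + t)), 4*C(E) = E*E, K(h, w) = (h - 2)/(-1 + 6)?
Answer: 1/60902001 ≈ 1.6420e-8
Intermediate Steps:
K(h, w) = -⅖ + h/5 (K(h, w) = (-2 + h)/5 = (-2 + h)*(⅕) = -⅖ + h/5)
C(E) = E²/4 (C(E) = (E*E)/4 = E²/4)
U(t) = -6 + (4 + 2*t)*(t + t²/4) (U(t) = -6 + (t + t²/4)*(t + ((-⅖ + (⅕)*4)*10 + t)) = -6 + (t + t²/4)*(t + ((-⅖ + ⅘)*10 + t)) = -6 + (t + t²/4)*(t + ((⅖)*10 + t)) = -6 + (t + t²/4)*(t + (4 + t)) = -6 + (t + t²/4)*(4 + 2*t) = -6 + (4 + 2*t)*(t + t²/4))
1/(-849993 + U(496)) = 1/(-849993 + (-6 + (½)*496³ + 3*496² + 4*496)) = 1/(-849993 + (-6 + (½)*122023936 + 3*246016 + 1984)) = 1/(-849993 + (-6 + 61011968 + 738048 + 1984)) = 1/(-849993 + 61751994) = 1/60902001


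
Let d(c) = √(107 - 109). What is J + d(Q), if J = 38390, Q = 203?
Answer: 38390 + I*√2 ≈ 38390.0 + 1.4142*I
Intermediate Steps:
d(c) = I*√2 (d(c) = √(-2) = I*√2)
J + d(Q) = 38390 + I*√2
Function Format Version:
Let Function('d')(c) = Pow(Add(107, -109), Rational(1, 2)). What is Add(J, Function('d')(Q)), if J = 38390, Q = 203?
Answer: Add(38390, Mul(I, Pow(2, Rational(1, 2)))) ≈ Add(38390., Mul(1.4142, I))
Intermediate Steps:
Function('d')(c) = Mul(I, Pow(2, Rational(1, 2))) (Function('d')(c) = Pow(-2, Rational(1, 2)) = Mul(I, Pow(2, Rational(1, 2))))
Add(J, Function('d')(Q)) = Add(38390, Mul(I, Pow(2, Rational(1, 2))))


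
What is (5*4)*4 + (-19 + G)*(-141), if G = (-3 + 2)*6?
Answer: 3605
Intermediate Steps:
G = -6 (G = -1*6 = -6)
(5*4)*4 + (-19 + G)*(-141) = (5*4)*4 + (-19 - 6)*(-141) = 20*4 - 25*(-141) = 80 + 3525 = 3605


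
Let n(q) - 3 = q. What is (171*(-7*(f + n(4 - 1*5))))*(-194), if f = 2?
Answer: 928872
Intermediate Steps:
n(q) = 3 + q
(171*(-7*(f + n(4 - 1*5))))*(-194) = (171*(-7*(2 + (3 + (4 - 1*5)))))*(-194) = (171*(-7*(2 + (3 + (4 - 5)))))*(-194) = (171*(-7*(2 + (3 - 1))))*(-194) = (171*(-7*(2 + 2)))*(-194) = (171*(-7*4))*(-194) = (171*(-28))*(-194) = -4788*(-194) = 928872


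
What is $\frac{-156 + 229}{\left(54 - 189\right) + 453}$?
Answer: $\frac{73}{318} \approx 0.22956$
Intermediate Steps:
$\frac{-156 + 229}{\left(54 - 189\right) + 453} = \frac{73}{-135 + 453} = \frac{73}{318}$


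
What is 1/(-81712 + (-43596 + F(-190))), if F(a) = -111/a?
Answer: -190/23808409 ≈ -7.9804e-6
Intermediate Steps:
1/(-81712 + (-43596 + F(-190))) = 1/(-81712 + (-43596 - 111/(-190))) = 1/(-81712 + (-43596 - 111*(-1/190))) = 1/(-81712 + (-43596 + 111/190)) = 1/(-81712 - 8283129/190) = 1/(-23808409/190) = -190/23808409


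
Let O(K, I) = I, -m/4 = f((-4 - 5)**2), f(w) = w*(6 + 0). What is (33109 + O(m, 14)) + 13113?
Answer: 46236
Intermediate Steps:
f(w) = 6*w (f(w) = w*6 = 6*w)
m = -1944 (m = -24*(-4 - 5)**2 = -24*(-9)**2 = -24*81 = -4*486 = -1944)
(33109 + O(m, 14)) + 13113 = (33109 + 14) + 13113 = 33123 + 13113 = 46236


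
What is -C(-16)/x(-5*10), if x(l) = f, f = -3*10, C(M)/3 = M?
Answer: -8/5 ≈ -1.6000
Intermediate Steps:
C(M) = 3*M
f = -30
x(l) = -30
-C(-16)/x(-5*10) = -3*(-16)/(-30) = -(-48)*(-1)/30 = -1*8/5 = -8/5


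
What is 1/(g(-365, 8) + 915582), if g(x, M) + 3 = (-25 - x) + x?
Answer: 1/915554 ≈ 1.0922e-6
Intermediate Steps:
g(x, M) = -28 (g(x, M) = -3 + ((-25 - x) + x) = -3 - 25 = -28)
1/(g(-365, 8) + 915582) = 1/(-28 + 915582) = 1/915554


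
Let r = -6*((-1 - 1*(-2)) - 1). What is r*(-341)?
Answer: 0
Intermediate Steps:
r = 0 (r = -6*((-1 + 2) - 1) = -6*(1 - 1) = -6*0 = 0)
r*(-341) = 0*(-341) = 0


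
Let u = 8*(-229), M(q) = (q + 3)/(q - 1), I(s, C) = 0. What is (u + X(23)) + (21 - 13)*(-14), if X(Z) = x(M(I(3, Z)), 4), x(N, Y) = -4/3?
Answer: -5836/3 ≈ -1945.3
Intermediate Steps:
M(q) = (3 + q)/(-1 + q)
x(N, Y) = -4/3 (x(N, Y) = -4*1/3 = -4/3)
X(Z) = -4/3
u = -1832
(u + X(23)) + (21 - 13)*(-14) = (-1832 - 4/3) + (21 - 13)*(-14) = -5500/3 + 8*(-14) = -5500/3 - 112 = -5836/3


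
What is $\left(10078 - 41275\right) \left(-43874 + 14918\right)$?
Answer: $903340332$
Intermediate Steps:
$\left(10078 - 41275\right) \left(-43874 + 14918\right) = \left(-31197\right) \left(-28956\right) = 903340332$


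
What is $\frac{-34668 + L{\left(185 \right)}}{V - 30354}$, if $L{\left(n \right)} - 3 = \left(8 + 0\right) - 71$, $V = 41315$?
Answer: $- \frac{34728}{10961} \approx -3.1683$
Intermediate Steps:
$L{\left(n \right)} = -60$ ($L{\left(n \right)} = 3 + \left(\left(8 + 0\right) - 71\right) = 3 + \left(8 - 71\right) = 3 - 63 = -60$)
$\frac{-34668 + L{\left(185 \right)}}{V - 30354} = \frac{-34668 - 60}{41315 - 30354} = - \frac{34728}{10961}$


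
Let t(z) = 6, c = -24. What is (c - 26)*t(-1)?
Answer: -300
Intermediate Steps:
(c - 26)*t(-1) = (-24 - 26)*6 = -50*6 = -300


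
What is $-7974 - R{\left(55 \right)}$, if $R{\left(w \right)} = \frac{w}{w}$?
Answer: $-7975$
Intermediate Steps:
$R{\left(w \right)} = 1$
$-7974 - R{\left(55 \right)} = -7974 - 1 = -7975$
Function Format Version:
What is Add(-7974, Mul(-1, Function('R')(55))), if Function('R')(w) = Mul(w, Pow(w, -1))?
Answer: -7975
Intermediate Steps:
Function('R')(w) = 1
Add(-7974, Mul(-1, Function('R')(55))) = Add(-7974, Mul(-1, 1)) = Add(-7974, -1) = -7975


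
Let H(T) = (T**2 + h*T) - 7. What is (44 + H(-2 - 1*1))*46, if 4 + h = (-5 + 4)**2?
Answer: 2530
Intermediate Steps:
h = -3 (h = -4 + (-5 + 4)**2 = -4 + (-1)**2 = -4 + 1 = -3)
H(T) = -7 + T**2 - 3*T (H(T) = (T**2 - 3*T) - 7 = -7 + T**2 - 3*T)
(44 + H(-2 - 1*1))*46 = (44 + (-7 + (-2 - 1*1)**2 - 3*(-2 - 1*1)))*46 = (44 + (-7 + (-2 - 1)**2 - 3*(-2 - 1)))*46 = (44 + (-7 + (-3)**2 - 3*(-3)))*46 = (44 + (-7 + 9 + 9))*46 = (44 + 11)*46 = 55*46 = 2530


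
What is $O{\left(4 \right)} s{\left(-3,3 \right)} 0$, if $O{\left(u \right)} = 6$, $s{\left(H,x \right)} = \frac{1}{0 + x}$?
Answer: $0$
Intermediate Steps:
$s{\left(H,x \right)} = \frac{1}{x}$
$O{\left(4 \right)} s{\left(-3,3 \right)} 0 = \frac{6}{3} \cdot 0 = 6 \cdot \frac{1}{3} \cdot 0 = 2 \cdot 0 = 0$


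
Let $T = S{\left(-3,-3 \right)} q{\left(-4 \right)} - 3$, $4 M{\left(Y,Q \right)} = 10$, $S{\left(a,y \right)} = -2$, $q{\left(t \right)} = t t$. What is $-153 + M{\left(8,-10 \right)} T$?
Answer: $- \frac{481}{2} \approx -240.5$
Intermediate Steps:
$q{\left(t \right)} = t^{2}$
$M{\left(Y,Q \right)} = \frac{5}{2}$ ($M{\left(Y,Q \right)} = \frac{1}{4} \cdot 10 = \frac{5}{2}$)
$T = -35$ ($T = - 2 \left(-4\right)^{2} - 3 = \left(-2\right) 16 - 3 = -32 - 3 = -35$)
$-153 + M{\left(8,-10 \right)} T = -153 + \frac{5}{2} \left(-35\right) = -153 - \frac{175}{2} = - \frac{481}{2}$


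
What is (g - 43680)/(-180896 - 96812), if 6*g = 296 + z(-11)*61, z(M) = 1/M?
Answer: 959895/6109576 ≈ 0.15711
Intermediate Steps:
g = 1065/22 (g = (296 + 61/(-11))/6 = (296 - 1/11*61)/6 = (296 - 61/11)/6 = (⅙)*(3195/11) = 1065/22 ≈ 48.409)
(g - 43680)/(-180896 - 96812) = (1065/22 - 43680)/(-180896 - 96812) = -959895/22/(-277708) = -959895/22*(-1/277708) = 959895/6109576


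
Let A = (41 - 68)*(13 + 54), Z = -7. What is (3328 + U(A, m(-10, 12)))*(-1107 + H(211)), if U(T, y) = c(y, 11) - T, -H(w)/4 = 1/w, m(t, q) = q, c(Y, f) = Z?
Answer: -1198270530/211 ≈ -5.6790e+6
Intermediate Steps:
c(Y, f) = -7
A = -1809 (A = -27*67 = -1809)
H(w) = -4/w
U(T, y) = -7 - T
(3328 + U(A, m(-10, 12)))*(-1107 + H(211)) = (3328 + (-7 - 1*(-1809)))*(-1107 - 4/211) = (3328 + (-7 + 1809))*(-1107 - 4*1/211) = (3328 + 1802)*(-1107 - 4/211) = 5130*(-233581/211) = -1198270530/211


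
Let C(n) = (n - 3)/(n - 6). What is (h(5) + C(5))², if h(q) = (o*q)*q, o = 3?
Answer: 5329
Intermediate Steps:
h(q) = 3*q² (h(q) = (3*q)*q = 3*q²)
C(n) = (-3 + n)/(-6 + n)
(h(5) + C(5))² = (3*5² + (-3 + 5)/(-6 + 5))² = (3*25 + 2/(-1))² = (75 - 1*2)² = (75 - 2)² = 73² = 5329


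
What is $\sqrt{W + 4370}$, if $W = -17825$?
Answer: $3 i \sqrt{1495} \approx 116.0 i$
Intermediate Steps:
$\sqrt{W + 4370} = \sqrt{-17825 + 4370} = \sqrt{-13455} = 3 i \sqrt{1495}$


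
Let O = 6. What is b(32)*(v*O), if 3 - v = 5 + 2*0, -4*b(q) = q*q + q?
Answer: 3168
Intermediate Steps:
b(q) = -q/4 - q²/4 (b(q) = -(q*q + q)/4 = -(q² + q)/4 = -(q + q²)/4 = -q/4 - q²/4)
v = -2 (v = 3 - (5 + 2*0) = 3 - (5 + 0) = 3 - 1*5 = 3 - 5 = -2)
b(32)*(v*O) = (-¼*32*(1 + 32))*(-2*6) = -¼*32*33*(-12) = -264*(-12) = 3168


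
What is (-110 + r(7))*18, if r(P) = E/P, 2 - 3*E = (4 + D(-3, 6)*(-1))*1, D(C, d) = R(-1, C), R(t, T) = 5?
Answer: -13842/7 ≈ -1977.4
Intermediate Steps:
D(C, d) = 5
E = 1 (E = 2/3 - (4 + 5*(-1))/3 = 2/3 - (4 - 5)/3 = 2/3 - (-1)/3 = 2/3 - 1/3*(-1) = 2/3 + 1/3 = 1)
r(P) = 1/P
(-110 + r(7))*18 = (-110 + 1/7)*18 = -769/7*18 = -13842/7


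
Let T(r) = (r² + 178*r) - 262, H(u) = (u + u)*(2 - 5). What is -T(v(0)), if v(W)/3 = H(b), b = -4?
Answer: -17738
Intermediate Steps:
H(u) = -6*u (H(u) = (2*u)*(-3) = -6*u)
v(W) = 72 (v(W) = 3*(-6*(-4)) = 3*24 = 72)
T(r) = -262 + r² + 178*r
-T(v(0)) = -(-262 + 72² + 178*72) = -(-262 + 5184 + 12816) = -1*17738 = -17738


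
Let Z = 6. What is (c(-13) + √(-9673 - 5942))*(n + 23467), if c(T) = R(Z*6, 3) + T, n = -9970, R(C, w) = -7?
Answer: -269940 + 40491*I*√1735 ≈ -2.6994e+5 + 1.6866e+6*I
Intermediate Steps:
c(T) = -7 + T
(c(-13) + √(-9673 - 5942))*(n + 23467) = ((-7 - 13) + √(-9673 - 5942))*(-9970 + 23467) = (-20 + √(-15615))*13497 = (-20 + 3*I*√1735)*13497 = -269940 + 40491*I*√1735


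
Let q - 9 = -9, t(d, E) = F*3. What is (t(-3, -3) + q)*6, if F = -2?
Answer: -36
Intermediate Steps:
t(d, E) = -6 (t(d, E) = -2*3 = -6)
q = 0 (q = 9 - 9 = 0)
(t(-3, -3) + q)*6 = (-6 + 0)*6 = -6*6 = -36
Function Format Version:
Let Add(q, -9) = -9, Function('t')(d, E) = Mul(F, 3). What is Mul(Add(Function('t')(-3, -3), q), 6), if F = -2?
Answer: -36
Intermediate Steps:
Function('t')(d, E) = -6 (Function('t')(d, E) = Mul(-2, 3) = -6)
q = 0 (q = Add(9, -9) = 0)
Mul(Add(Function('t')(-3, -3), q), 6) = Mul(Add(-6, 0), 6) = Mul(-6, 6) = -36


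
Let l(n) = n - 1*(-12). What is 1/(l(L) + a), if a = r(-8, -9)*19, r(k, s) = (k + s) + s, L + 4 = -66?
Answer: -1/552 ≈ -0.0018116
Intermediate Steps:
L = -70 (L = -4 - 66 = -70)
l(n) = 12 + n (l(n) = n + 12 = 12 + n)
r(k, s) = k + 2*s
a = -494 (a = (-8 + 2*(-9))*19 = (-8 - 18)*19 = -26*19 = -494)
1/(l(L) + a) = 1/((12 - 70) - 494) = 1/(-58 - 494) = 1/(-552) = -1/552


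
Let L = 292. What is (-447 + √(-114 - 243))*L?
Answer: -130524 + 292*I*√357 ≈ -1.3052e+5 + 5517.2*I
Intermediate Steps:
(-447 + √(-114 - 243))*L = (-447 + √(-114 - 243))*292 = (-447 + √(-357))*292 = (-447 + I*√357)*292 = -130524 + 292*I*√357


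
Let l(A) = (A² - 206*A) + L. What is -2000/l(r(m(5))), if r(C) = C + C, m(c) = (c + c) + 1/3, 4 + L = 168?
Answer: 4500/8249 ≈ 0.54552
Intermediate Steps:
L = 164 (L = -4 + 168 = 164)
m(c) = ⅓ + 2*c (m(c) = 2*c + ⅓ = ⅓ + 2*c)
r(C) = 2*C
l(A) = 164 + A² - 206*A (l(A) = (A² - 206*A) + 164 = 164 + A² - 206*A)
-2000/l(r(m(5))) = -2000/(164 + (2*(⅓ + 2*5))² - 412*(⅓ + 2*5)) = -2000/(164 + (2*(⅓ + 10))² - 412*(⅓ + 10)) = -2000/(164 + (2*(31/3))² - 412*31/3) = -2000/(164 + (62/3)² - 206*62/3) = -2000/(164 + 3844/9 - 12772/3) = -2000/(-32996/9) = -2000*(-9/32996) = 4500/8249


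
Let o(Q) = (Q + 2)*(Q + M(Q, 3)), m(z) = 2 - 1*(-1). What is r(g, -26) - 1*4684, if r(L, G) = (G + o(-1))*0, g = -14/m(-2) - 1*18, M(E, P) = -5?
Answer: -4684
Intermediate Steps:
m(z) = 3 (m(z) = 2 + 1 = 3)
o(Q) = (-5 + Q)*(2 + Q) (o(Q) = (Q + 2)*(Q - 5) = (2 + Q)*(-5 + Q) = (-5 + Q)*(2 + Q))
g = -68/3 (g = -14/3 - 1*18 = -14*1/3 - 18 = -14/3 - 18 = -68/3 ≈ -22.667)
r(L, G) = 0 (r(L, G) = (G + (-10 + (-1)**2 - 3*(-1)))*0 = (G + (-10 + 1 + 3))*0 = (G - 6)*0 = (-6 + G)*0 = 0)
r(g, -26) - 1*4684 = 0 - 1*4684 = 0 - 4684 = -4684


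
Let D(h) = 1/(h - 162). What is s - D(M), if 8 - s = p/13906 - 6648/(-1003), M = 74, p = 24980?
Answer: -14912861/36099976 ≈ -0.41310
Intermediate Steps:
D(h) = 1/(-162 + h)
s = -174126/410227 (s = 8 - (24980/13906 - 6648/(-1003)) = 8 - (24980*(1/13906) - 6648*(-1/1003)) = 8 - (12490/6953 + 6648/1003) = 8 - 1*3455942/410227 = 8 - 3455942/410227 = -174126/410227 ≈ -0.42446)
s - D(M) = -174126/410227 - 1/(-162 + 74) = -174126/410227 - 1/(-88) = -174126/410227 - 1*(-1/88) = -174126/410227 + 1/88 = -14912861/36099976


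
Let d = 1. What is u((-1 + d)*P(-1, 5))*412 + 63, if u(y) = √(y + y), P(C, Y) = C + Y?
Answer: 63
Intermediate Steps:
u(y) = √2*√y (u(y) = √(2*y) = √2*√y)
u((-1 + d)*P(-1, 5))*412 + 63 = (√2*√((-1 + 1)*(-1 + 5)))*412 + 63 = (√2*√(0*4))*412 + 63 = (√2*√0)*412 + 63 = (√2*0)*412 + 63 = 0*412 + 63 = 0 + 63 = 63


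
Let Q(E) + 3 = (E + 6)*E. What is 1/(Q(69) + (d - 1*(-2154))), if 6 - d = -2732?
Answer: 1/10064 ≈ 9.9364e-5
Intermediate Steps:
d = 2738 (d = 6 - 1*(-2732) = 6 + 2732 = 2738)
Q(E) = -3 + E*(6 + E) (Q(E) = -3 + (E + 6)*E = -3 + (6 + E)*E = -3 + E*(6 + E))
1/(Q(69) + (d - 1*(-2154))) = 1/((-3 + 69² + 6*69) + (2738 - 1*(-2154))) = 1/((-3 + 4761 + 414) + (2738 + 2154)) = 1/(5172 + 4892) = 1/10064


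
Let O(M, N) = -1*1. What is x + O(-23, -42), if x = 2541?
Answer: 2540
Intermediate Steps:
O(M, N) = -1
x + O(-23, -42) = 2541 - 1 = 2540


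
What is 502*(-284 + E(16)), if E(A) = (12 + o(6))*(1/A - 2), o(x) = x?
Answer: -640301/4 ≈ -1.6008e+5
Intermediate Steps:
E(A) = -36 + 18/A (E(A) = (12 + 6)*(1/A - 2) = 18*(-2 + 1/A) = -36 + 18/A)
502*(-284 + E(16)) = 502*(-284 + (-36 + 18/16)) = 502*(-284 + (-36 + 18*(1/16))) = 502*(-284 + (-36 + 9/8)) = 502*(-284 - 279/8) = 502*(-2551/8) = -640301/4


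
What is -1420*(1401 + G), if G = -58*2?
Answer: -1824700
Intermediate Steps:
G = -116
-1420*(1401 + G) = -1420*(1401 - 116) = -1420*1285 = -1824700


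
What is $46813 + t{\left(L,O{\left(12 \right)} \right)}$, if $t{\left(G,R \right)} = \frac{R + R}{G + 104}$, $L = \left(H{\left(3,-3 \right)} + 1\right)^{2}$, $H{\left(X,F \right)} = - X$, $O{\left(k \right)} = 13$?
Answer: $\frac{2527915}{54} \approx 46813.0$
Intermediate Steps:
$L = 4$ ($L = \left(\left(-1\right) 3 + 1\right)^{2} = \left(-3 + 1\right)^{2} = \left(-2\right)^{2} = 4$)
$t{\left(G,R \right)} = \frac{2 R}{104 + G}$
$46813 + t{\left(L,O{\left(12 \right)} \right)} = 46813 + 2 \cdot 13 \frac{1}{104 + 4} = 46813 + 2 \cdot 13 \cdot \frac{1}{108} = 46813 + \frac{13}{54} = \frac{2527915}{54}$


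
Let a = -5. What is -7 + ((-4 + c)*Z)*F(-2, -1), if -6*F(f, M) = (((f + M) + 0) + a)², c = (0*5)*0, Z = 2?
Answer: 235/3 ≈ 78.333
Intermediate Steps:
c = 0 (c = 0*0 = 0)
F(f, M) = -(-5 + M + f)²/6 (F(f, M) = -(((f + M) + 0) - 5)²/6 = -(((M + f) + 0) - 5)²/6 = -((M + f) - 5)²/6 = -(-5 + M + f)²/6)
-7 + ((-4 + c)*Z)*F(-2, -1) = -7 + ((-4 + 0)*2)*(-(-5 - 1 - 2)²/6) = -7 + (-4*2)*(-⅙*(-8)²) = -7 - (-4)*64/3 = -7 - 8*(-32/3) = -7 + 256/3 = 235/3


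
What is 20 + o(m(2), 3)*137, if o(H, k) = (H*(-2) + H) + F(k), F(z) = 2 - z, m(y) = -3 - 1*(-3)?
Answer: -117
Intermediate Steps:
m(y) = 0 (m(y) = -3 + 3 = 0)
o(H, k) = 2 - H - k (o(H, k) = (H*(-2) + H) + (2 - k) = (-2*H + H) + (2 - k) = -H + (2 - k) = 2 - H - k)
20 + o(m(2), 3)*137 = 20 + (2 - 1*0 - 1*3)*137 = 20 + (2 + 0 - 3)*137 = 20 - 1*137 = 20 - 137 = -117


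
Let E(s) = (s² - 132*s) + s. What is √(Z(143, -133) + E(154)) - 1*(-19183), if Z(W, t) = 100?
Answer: 19183 + √3642 ≈ 19243.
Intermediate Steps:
E(s) = s² - 131*s
√(Z(143, -133) + E(154)) - 1*(-19183) = √(100 + 154*(-131 + 154)) - 1*(-19183) = √(100 + 154*23) + 19183 = √(100 + 3542) + 19183 = √3642 + 19183 = 19183 + √3642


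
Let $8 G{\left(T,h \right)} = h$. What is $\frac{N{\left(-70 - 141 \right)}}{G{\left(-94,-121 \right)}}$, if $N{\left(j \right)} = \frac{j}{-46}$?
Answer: $- \frac{844}{2783} \approx -0.30327$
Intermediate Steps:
$G{\left(T,h \right)} = \frac{h}{8}$
$N{\left(j \right)} = - \frac{j}{46}$ ($N{\left(j \right)} = j \left(- \frac{1}{46}\right) = - \frac{j}{46}$)
$\frac{N{\left(-70 - 141 \right)}}{G{\left(-94,-121 \right)}} = \frac{\left(- \frac{1}{46}\right) \left(-70 - 141\right)}{\frac{1}{8} \left(-121\right)} = \frac{\left(- \frac{1}{46}\right) \left(-70 - 141\right)}{- \frac{121}{8}} = \left(- \frac{1}{46}\right) \left(-211\right) \left(- \frac{8}{121}\right) = \frac{211}{46} \left(- \frac{8}{121}\right) = - \frac{844}{2783}$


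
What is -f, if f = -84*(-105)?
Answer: -8820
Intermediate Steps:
f = 8820
-f = -1*8820 = -8820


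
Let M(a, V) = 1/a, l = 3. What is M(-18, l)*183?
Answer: -61/6 ≈ -10.167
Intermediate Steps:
M(-18, l)*183 = 183/(-18) = -1/18*183 = -61/6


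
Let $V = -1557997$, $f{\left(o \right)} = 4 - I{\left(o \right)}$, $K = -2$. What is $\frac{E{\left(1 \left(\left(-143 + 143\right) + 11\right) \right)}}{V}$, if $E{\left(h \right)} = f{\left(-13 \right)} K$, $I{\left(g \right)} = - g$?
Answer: $- \frac{18}{1557997} \approx -1.1553 \cdot 10^{-5}$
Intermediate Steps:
$f{\left(o \right)} = 4 + o$ ($f{\left(o \right)} = 4 - - o = 4 + o$)
$E{\left(h \right)} = 18$ ($E{\left(h \right)} = \left(4 - 13\right) \left(-2\right) = \left(-9\right) \left(-2\right) = 18$)
$\frac{E{\left(1 \left(\left(-143 + 143\right) + 11\right) \right)}}{V} = \frac{18}{-1557997} = 18 \left(- \frac{1}{1557997}\right) = - \frac{18}{1557997}$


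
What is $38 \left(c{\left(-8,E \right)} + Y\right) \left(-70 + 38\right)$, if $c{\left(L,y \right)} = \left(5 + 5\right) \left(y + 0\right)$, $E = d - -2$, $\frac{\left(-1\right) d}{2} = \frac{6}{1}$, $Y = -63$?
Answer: $198208$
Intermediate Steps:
$d = -12$ ($d = - 2 \cdot \frac{6}{1} = - 2 \cdot 6 \cdot 1 = \left(-2\right) 6 = -12$)
$E = -10$ ($E = -12 - -2 = -12 + 2 = -10$)
$c{\left(L,y \right)} = 10 y$
$38 \left(c{\left(-8,E \right)} + Y\right) \left(-70 + 38\right) = 38 \left(10 \left(-10\right) - 63\right) \left(-70 + 38\right) = 38 \left(-100 - 63\right) \left(-32\right) = 38 \left(\left(-163\right) \left(-32\right)\right) = 38 \cdot 5216 = 198208$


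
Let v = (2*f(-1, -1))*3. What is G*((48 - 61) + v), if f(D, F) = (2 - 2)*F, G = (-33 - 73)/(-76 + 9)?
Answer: -1378/67 ≈ -20.567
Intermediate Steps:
G = 106/67 (G = -106/(-67) = -106*(-1/67) = 106/67 ≈ 1.5821)
f(D, F) = 0 (f(D, F) = 0*F = 0)
v = 0 (v = (2*0)*3 = 0*3 = 0)
G*((48 - 61) + v) = 106*((48 - 61) + 0)/67 = 106*(-13 + 0)/67 = (106/67)*(-13) = -1378/67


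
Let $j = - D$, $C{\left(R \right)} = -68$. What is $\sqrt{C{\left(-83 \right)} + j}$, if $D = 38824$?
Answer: $2 i \sqrt{9723} \approx 197.21 i$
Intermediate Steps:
$j = -38824$ ($j = \left(-1\right) 38824 = -38824$)
$\sqrt{C{\left(-83 \right)} + j} = \sqrt{-68 - 38824} = \sqrt{-38892} = 2 i \sqrt{9723}$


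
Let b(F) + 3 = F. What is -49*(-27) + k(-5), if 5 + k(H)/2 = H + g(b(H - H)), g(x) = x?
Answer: 1297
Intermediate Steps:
b(F) = -3 + F
k(H) = -16 + 2*H (k(H) = -10 + 2*(H + (-3 + (H - H))) = -10 + 2*(H + (-3 + 0)) = -10 + 2*(H - 3) = -10 + 2*(-3 + H) = -10 + (-6 + 2*H) = -16 + 2*H)
-49*(-27) + k(-5) = -49*(-27) + (-16 + 2*(-5)) = 1323 + (-16 - 10) = 1323 - 26 = 1297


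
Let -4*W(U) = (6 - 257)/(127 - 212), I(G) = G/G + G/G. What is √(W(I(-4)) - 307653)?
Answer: I*√8891193035/170 ≈ 554.67*I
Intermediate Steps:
I(G) = 2 (I(G) = 1 + 1 = 2)
W(U) = -251/340 (W(U) = -(6 - 257)/(4*(127 - 212)) = -(-251)/(4*(-85)) = -(-251)*(-1)/(4*85) = -¼*251/85 = -251/340)
√(W(I(-4)) - 307653) = √(-251/340 - 307653) = √(-104602271/340) = I*√8891193035/170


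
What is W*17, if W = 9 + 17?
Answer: 442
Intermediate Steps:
W = 26
W*17 = 26*17 = 442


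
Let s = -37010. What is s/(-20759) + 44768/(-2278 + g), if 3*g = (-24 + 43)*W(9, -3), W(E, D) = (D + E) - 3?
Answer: -845733322/46894581 ≈ -18.035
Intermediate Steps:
W(E, D) = -3 + D + E
g = 19 (g = ((-24 + 43)*(-3 - 3 + 9))/3 = (19*3)/3 = (⅓)*57 = 19)
s/(-20759) + 44768/(-2278 + g) = -37010/(-20759) + 44768/(-2278 + 19) = -37010*(-1/20759) + 44768/(-2259) = 37010/20759 + 44768*(-1/2259) = 37010/20759 - 44768/2259 = -845733322/46894581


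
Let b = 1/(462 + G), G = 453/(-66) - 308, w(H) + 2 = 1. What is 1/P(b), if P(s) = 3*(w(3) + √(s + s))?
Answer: -1079/3193 - 2*√35607/9579 ≈ -0.37733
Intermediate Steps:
w(H) = -1 (w(H) = -2 + 1 = -1)
G = -6927/22 (G = 453*(-1/66) - 308 = -151/22 - 308 = -6927/22 ≈ -314.86)
b = 22/3237 (b = 1/(462 - 6927/22) = 1/(3237/22) = 22/3237 ≈ 0.0067964)
P(s) = -3 + 3*√2*√s (P(s) = 3*(-1 + √(s + s)) = 3*(-1 + √(2*s)) = 3*(-1 + √2*√s) = -3 + 3*√2*√s)
1/P(b) = 1/(-3 + 3*√2*√(22/3237)) = 1/(-3 + 3*√2*(√71214/3237)) = 1/(-3 + 2*√35607/1079)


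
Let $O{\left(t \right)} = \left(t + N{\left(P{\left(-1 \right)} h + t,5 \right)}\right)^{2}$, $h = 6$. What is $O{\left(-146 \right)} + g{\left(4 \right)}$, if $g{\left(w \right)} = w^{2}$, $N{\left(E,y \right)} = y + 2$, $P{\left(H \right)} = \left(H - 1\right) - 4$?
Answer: $19337$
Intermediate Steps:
$P{\left(H \right)} = -5 + H$ ($P{\left(H \right)} = \left(-1 + H\right) - 4 = -5 + H$)
$N{\left(E,y \right)} = 2 + y$
$O{\left(t \right)} = \left(7 + t\right)^{2}$ ($O{\left(t \right)} = \left(t + \left(2 + 5\right)\right)^{2} = \left(t + 7\right)^{2} = \left(7 + t\right)^{2}$)
$O{\left(-146 \right)} + g{\left(4 \right)} = \left(7 - 146\right)^{2} + 4^{2} = \left(-139\right)^{2} + 16 = 19321 + 16 = 19337$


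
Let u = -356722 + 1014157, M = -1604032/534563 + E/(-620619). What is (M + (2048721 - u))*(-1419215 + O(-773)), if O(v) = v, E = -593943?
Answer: -218475710018968936903028/110586651499 ≈ -1.9756e+12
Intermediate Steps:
M = -225997594633/110586651499 (M = -1604032/534563 - 593943/(-620619) = -1604032*1/534563 - 593943*(-1/620619) = -1604032/534563 + 197981/206873 = -225997594633/110586651499 ≈ -2.0436)
u = 657435
(M + (2048721 - u))*(-1419215 + O(-773)) = (-225997594633/110586651499 + (2048721 - 1*657435))*(-1419215 - 773) = (-225997594633/110586651499 + (2048721 - 657435))*(-1419988) = (-225997594633/110586651499 + 1391286)*(-1419988) = (153857434019843081/110586651499)*(-1419988) = -218475710018968936903028/110586651499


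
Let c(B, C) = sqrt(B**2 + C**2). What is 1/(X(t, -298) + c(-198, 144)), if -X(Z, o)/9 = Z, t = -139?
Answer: 139/167229 - 2*sqrt(185)/167229 ≈ 0.00066853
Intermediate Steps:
X(Z, o) = -9*Z
1/(X(t, -298) + c(-198, 144)) = 1/(-9*(-139) + sqrt((-198)**2 + 144**2)) = 1/(1251 + sqrt(39204 + 20736)) = 1/(1251 + sqrt(59940)) = 1/(1251 + 18*sqrt(185))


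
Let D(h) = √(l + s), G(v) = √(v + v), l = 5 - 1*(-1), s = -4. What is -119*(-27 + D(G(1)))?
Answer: 3213 - 119*√2 ≈ 3044.7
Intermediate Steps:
l = 6 (l = 5 + 1 = 6)
G(v) = √2*√v (G(v) = √(2*v) = √2*√v)
D(h) = √2 (D(h) = √(6 - 4) = √2)
-119*(-27 + D(G(1))) = -119*(-27 + √2) = 3213 - 119*√2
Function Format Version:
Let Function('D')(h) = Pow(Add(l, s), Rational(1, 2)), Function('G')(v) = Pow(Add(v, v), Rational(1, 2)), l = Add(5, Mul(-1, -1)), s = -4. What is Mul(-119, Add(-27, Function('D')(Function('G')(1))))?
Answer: Add(3213, Mul(-119, Pow(2, Rational(1, 2)))) ≈ 3044.7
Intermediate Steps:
l = 6 (l = Add(5, 1) = 6)
Function('G')(v) = Mul(Pow(2, Rational(1, 2)), Pow(v, Rational(1, 2))) (Function('G')(v) = Pow(Mul(2, v), Rational(1, 2)) = Mul(Pow(2, Rational(1, 2)), Pow(v, Rational(1, 2))))
Function('D')(h) = Pow(2, Rational(1, 2)) (Function('D')(h) = Pow(Add(6, -4), Rational(1, 2)) = Pow(2, Rational(1, 2)))
Mul(-119, Add(-27, Function('D')(Function('G')(1)))) = Mul(-119, Add(-27, Pow(2, Rational(1, 2)))) = Add(3213, Mul(-119, Pow(2, Rational(1, 2))))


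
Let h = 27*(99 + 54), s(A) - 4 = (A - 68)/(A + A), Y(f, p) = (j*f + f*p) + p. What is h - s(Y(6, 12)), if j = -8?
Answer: 37147/9 ≈ 4127.4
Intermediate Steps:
Y(f, p) = p - 8*f + f*p (Y(f, p) = (-8*f + f*p) + p = p - 8*f + f*p)
s(A) = 4 + (-68 + A)/(2*A) (s(A) = 4 + (A - 68)/(A + A) = 4 + (-68 + A)/((2*A)) = 4 + (-68 + A)*(1/(2*A)) = 4 + (-68 + A)/(2*A))
h = 4131 (h = 27*153 = 4131)
h - s(Y(6, 12)) = 4131 - (9/2 - 34/(12 - 8*6 + 6*12)) = 4131 - (9/2 - 34/(12 - 48 + 72)) = 4131 - (9/2 - 34/36) = 4131 - (9/2 - 34*1/36) = 4131 - (9/2 - 17/18) = 4131 - 1*32/9 = 4131 - 32/9 = 37147/9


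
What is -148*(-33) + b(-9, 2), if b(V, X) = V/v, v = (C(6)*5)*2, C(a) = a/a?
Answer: 48831/10 ≈ 4883.1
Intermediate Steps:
C(a) = 1
v = 10 (v = (1*5)*2 = 5*2 = 10)
b(V, X) = V/10
-148*(-33) + b(-9, 2) = -148*(-33) + (⅒)*(-9) = 4884 - 9/10 = 48831/10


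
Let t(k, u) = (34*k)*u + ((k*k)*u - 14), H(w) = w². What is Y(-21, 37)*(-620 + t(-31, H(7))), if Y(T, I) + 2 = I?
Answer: -181685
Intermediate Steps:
Y(T, I) = -2 + I
t(k, u) = -14 + u*k² + 34*k*u (t(k, u) = 34*k*u + (k²*u - 14) = 34*k*u + (u*k² - 14) = 34*k*u + (-14 + u*k²) = -14 + u*k² + 34*k*u)
Y(-21, 37)*(-620 + t(-31, H(7))) = (-2 + 37)*(-620 + (-14 + 7²*(-31)² + 34*(-31)*7²)) = 35*(-620 + (-14 + 49*961 + 34*(-31)*49)) = 35*(-620 + (-14 + 47089 - 51646)) = 35*(-620 - 4571) = 35*(-5191) = -181685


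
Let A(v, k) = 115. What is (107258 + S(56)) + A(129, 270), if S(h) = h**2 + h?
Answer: 110565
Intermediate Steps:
S(h) = h + h**2
(107258 + S(56)) + A(129, 270) = (107258 + 56*(1 + 56)) + 115 = (107258 + 56*57) + 115 = (107258 + 3192) + 115 = 110450 + 115 = 110565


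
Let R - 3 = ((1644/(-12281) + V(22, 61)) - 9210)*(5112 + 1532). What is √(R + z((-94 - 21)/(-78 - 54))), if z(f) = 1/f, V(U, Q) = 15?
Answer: 3*I*√13539676391043454605/1412315 ≈ 7816.2*I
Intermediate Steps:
R = -750276579873/12281 (R = 3 + ((1644/(-12281) + 15) - 9210)*(5112 + 1532) = 3 + ((1644*(-1/12281) + 15) - 9210)*6644 = 3 + ((-1644/12281 + 15) - 9210)*6644 = 3 + (182571/12281 - 9210)*6644 = 3 - 112925439/12281*6644 = 3 - 750276616716/12281 = -750276579873/12281 ≈ -6.1092e+7)
√(R + z((-94 - 21)/(-78 - 54))) = √(-750276579873/12281 + 1/((-94 - 21)/(-78 - 54))) = √(-750276579873/12281 + 1/(-115/(-132))) = √(-750276579873/12281 + 1/(-115*(-1/132))) = √(-750276579873/12281 + 1/(115/132)) = √(-750276579873/12281 + 132/115) = √(-86281805064303/1412315) = 3*I*√13539676391043454605/1412315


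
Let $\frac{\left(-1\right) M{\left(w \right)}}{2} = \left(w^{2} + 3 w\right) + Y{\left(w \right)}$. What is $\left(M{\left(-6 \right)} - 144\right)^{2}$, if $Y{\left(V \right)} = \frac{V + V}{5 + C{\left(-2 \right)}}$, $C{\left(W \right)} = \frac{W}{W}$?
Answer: $30976$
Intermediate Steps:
$C{\left(W \right)} = 1$
$Y{\left(V \right)} = \frac{V}{3}$ ($Y{\left(V \right)} = \frac{V + V}{5 + 1} = \frac{2 V}{6} = 2 V \frac{1}{6} = \frac{V}{3}$)
$M{\left(w \right)} = - 2 w^{2} - \frac{20 w}{3}$ ($M{\left(w \right)} = - 2 \left(\left(w^{2} + 3 w\right) + \frac{w}{3}\right) = - 2 \left(w^{2} + \frac{10 w}{3}\right) = - 2 w^{2} - \frac{20 w}{3}$)
$\left(M{\left(-6 \right)} - 144\right)^{2} = \left(\frac{2}{3} \left(-6\right) \left(-10 - -18\right) - 144\right)^{2} = \left(\frac{2}{3} \left(-6\right) \left(-10 + 18\right) - 144\right)^{2} = \left(\frac{2}{3} \left(-6\right) 8 - 144\right)^{2} = \left(-32 - 144\right)^{2} = \left(-176\right)^{2} = 30976$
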